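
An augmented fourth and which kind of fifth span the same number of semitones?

diminished

An augmented fourth spans 6 semitones.
A fifth spanning 6 semitones is diminished (the perfect fifth is 7).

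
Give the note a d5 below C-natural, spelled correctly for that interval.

F#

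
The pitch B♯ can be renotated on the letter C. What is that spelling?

C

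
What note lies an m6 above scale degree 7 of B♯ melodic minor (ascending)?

Scale degree 7 of B# melodic minor (ascending) is A##.
A minor sixth (8 semitones) above A## lands on the letter F, giving F##.

F##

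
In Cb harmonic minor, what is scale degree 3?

Ebb

Degree 3 takes the letter 2 steps above C, which is E.
In harmonic minor, degree 3 sits 3 semitones above the tonic. Cb + 3 semitones is pitch class 2, spelled on E as Ebb.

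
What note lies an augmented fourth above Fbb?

Bbb

A fourth above F lands on the letter B.
An augmented fourth spans 6 semitones, so Fbb moves to pitch class 9. On the letter B that is Bbb.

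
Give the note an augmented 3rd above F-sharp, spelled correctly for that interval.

A##

F up a major third is A, so the target letter is A.
From F#, an augmented third is 5 semitones up: A##.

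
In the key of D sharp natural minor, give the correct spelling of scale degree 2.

The D# natural minor scale runs D# E# F# G# A# B C#.
Degree 2 is E#.

E#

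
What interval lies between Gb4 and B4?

augmented third

The letter names run G→B, a span of 2 letter steps, so the interval is some kind of third.
Gb to B is 5 semitones. A major third is 4, so 5 makes it augmented.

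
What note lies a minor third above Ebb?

A third above E lands on the letter G.
A minor third spans 3 semitones, so Ebb moves to pitch class 5. On the letter G that is Gbb.

Gbb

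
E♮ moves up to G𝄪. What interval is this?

Counting letters E–F–G gives a third.
E→G## = 5 semitones, 1 wider than the major third (4), so augmented.

augmented third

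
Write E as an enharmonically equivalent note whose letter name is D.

Plain D sits 2 semitones below E, so on the letter D the same pitch needs a double sharp: D##.

D##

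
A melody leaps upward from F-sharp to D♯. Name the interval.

major sixth

Counting letters F–G–A–B–C–D gives a sixth.
F#→D# = 9 semitones, exactly the major sixth.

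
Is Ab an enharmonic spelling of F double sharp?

No

Ab is pitch class 8; F## is pitch class 7.
The pitch classes differ (8 vs. 7), so they are not enharmonic equivalents.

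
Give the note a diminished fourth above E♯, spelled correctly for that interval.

A

A fourth above E lands on the letter A.
A diminished fourth spans 4 semitones, so E# moves to pitch class 9. On the letter A that is A.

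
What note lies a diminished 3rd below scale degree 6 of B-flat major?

Scale degree 6 of Bb major is G.
A diminished third (2 semitones) below G lands on the letter E, giving E#.

E#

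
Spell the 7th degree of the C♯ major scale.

B#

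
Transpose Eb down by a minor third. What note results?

C

A third below E lands on the letter C.
A minor third spans 3 semitones, so Eb moves to pitch class 0. On the letter C that is C.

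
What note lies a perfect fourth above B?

A fourth above B lands on the letter E.
A perfect fourth spans 5 semitones, so B moves to pitch class 4. On the letter E that is E.

E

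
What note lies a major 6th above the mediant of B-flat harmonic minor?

Bb

The mediant of Bb harmonic minor is Db.
A major sixth (9 semitones) above Db lands on the letter B, giving Bb.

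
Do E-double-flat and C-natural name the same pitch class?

No

Ebb is pitch class 2; C is pitch class 0.
The pitch classes differ (2 vs. 0), so they are not enharmonic equivalents.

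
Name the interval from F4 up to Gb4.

The letter names run F→G, a span of 1 letter step, so the interval is some kind of second.
F to Gb is 1 semitone. A major second is 2, so 1 makes it minor.

minor second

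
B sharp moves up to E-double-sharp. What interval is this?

The letter names run B→E, a span of 3 letter steps, so the interval is some kind of fourth.
B# to E## is 6 semitones. A perfect fourth is 5, so 6 makes it augmented.

augmented fourth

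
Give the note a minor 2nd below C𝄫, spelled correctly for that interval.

Bbb

C down a major second is Bb, so the target letter is B.
From Cbb, a minor second is 1 semitone down: Bbb.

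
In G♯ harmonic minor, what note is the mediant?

The G# harmonic minor scale runs G# A# B C# D# E F##.
Degree 3 is B.

B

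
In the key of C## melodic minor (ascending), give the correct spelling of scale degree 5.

G##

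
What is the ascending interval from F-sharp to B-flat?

The letter names run F→B, a span of 3 letter steps, so the interval is some kind of fourth.
F# to Bb is 4 semitones. A perfect fourth is 5, so 4 makes it diminished.

diminished fourth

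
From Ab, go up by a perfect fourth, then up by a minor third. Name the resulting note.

A perfect fourth up from Ab is Db (letter D, 5 semitones up).
A minor third up from Db is Fb (letter F, 3 semitones up).

Fb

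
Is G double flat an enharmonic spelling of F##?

No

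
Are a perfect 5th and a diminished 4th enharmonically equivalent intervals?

A perfect fifth spans 7 semitones; a diminished fourth spans 4.
The spans differ, so they are not enharmonic equivalents.

No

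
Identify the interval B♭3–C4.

major second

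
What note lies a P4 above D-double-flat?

Gbb

D up a perfect fourth is G, so the target letter is G.
From Dbb, a perfect fourth is 5 semitones up: Gbb.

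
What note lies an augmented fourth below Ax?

E#

A fourth below A lands on the letter E.
An augmented fourth spans 6 semitones, so A## moves to pitch class 5. On the letter E that is E#.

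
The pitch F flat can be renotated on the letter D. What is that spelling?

D##

Plain D sits 2 semitones below Fb, so on the letter D the same pitch needs a double sharp: D##.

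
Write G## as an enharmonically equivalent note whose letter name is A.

A

Plain A sits at the same pitch as G##, so on the letter A the same pitch needs a natural: A.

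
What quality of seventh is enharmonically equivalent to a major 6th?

A major sixth spans 9 semitones.
A seventh spanning 9 semitones is diminished (the major seventh is 11).

diminished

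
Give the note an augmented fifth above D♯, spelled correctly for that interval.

A fifth above D lands on the letter A.
An augmented fifth spans 8 semitones, so D# moves to pitch class 11. On the letter A that is A##.

A##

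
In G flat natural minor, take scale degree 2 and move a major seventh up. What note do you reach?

Scale degree 2 of Gb natural minor is Ab.
A major seventh (11 semitones) above Ab lands on the letter G, giving G.

G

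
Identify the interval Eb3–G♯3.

augmented third

The letter names run E→G, a span of 2 letter steps, so the interval is some kind of third.
Eb to G# is 5 semitones. A major third is 4, so 5 makes it augmented.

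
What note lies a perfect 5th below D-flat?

A fifth below D lands on the letter G.
A perfect fifth spans 7 semitones, so Db moves to pitch class 6. On the letter G that is Gb.

Gb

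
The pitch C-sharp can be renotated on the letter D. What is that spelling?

Db

Plain D sits 1 semitone above C#, so on the letter D the same pitch needs a flat: Db.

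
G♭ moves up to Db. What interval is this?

The letter names run G→D, a span of 4 letter steps, so the interval is some kind of fifth.
Gb to Db is 7 semitones. A perfect fifth is 7, so 7 makes it perfect.

perfect fifth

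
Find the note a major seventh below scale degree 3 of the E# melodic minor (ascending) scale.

A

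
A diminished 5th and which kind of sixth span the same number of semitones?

doubly diminished

A diminished fifth spans 6 semitones.
A sixth spanning 6 semitones is doubly diminished (the major sixth is 9).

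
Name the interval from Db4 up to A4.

augmented fifth

Counting letters D–E–F–G–A gives a fifth.
Db→A = 8 semitones, 1 wider than the perfect fifth (7), so augmented.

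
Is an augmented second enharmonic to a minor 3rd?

Yes

An augmented second spans 3 semitones; a minor third spans 3.
They are enharmonically equivalent.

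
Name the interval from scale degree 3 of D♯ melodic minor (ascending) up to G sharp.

Scale degree 3 of D# melodic minor (ascending) is F#.
F# up to G#: letters F→G make it a second; 2 semitones makes it major.

major second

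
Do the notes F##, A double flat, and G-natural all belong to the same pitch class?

F## = pitch class 7 and Abb = pitch class 7 and G = pitch class 7 — the same pitch class, so they are enharmonic equivalents.

Yes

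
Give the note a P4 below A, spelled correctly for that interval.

E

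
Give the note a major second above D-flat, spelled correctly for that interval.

A second above D lands on the letter E.
A major second spans 2 semitones, so Db moves to pitch class 3. On the letter E that is Eb.

Eb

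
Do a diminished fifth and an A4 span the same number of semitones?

A diminished fifth spans 6 semitones; an augmented fourth spans 6.
They are enharmonically equivalent.

Yes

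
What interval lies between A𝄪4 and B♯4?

minor second

The letter names run A→B, a span of 1 letter step, so the interval is some kind of second.
A## to B# is 1 semitone. A major second is 2, so 1 makes it minor.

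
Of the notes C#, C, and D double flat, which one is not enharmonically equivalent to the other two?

C#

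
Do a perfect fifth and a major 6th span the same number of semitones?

A perfect fifth spans 7 semitones; a major sixth spans 9.
The spans differ, so they are not enharmonic equivalents.

No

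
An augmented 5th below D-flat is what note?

D down a perfect fifth is G, so the target letter is G.
From Db, an augmented fifth is 8 semitones down: Gbb.

Gbb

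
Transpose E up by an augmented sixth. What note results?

C##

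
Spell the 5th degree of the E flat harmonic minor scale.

Bb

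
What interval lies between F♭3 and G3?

The letter names run F→G, a span of 1 letter step, so the interval is some kind of second.
Fb to G is 3 semitones. A major second is 2, so 3 makes it augmented.

augmented second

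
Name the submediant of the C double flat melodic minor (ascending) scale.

Degree 6 takes the letter 5 steps above C, which is A.
In melodic minor (ascending), degree 6 sits 9 semitones above the tonic. Cbb + 9 semitones is pitch class 7, spelled on A as Abb.

Abb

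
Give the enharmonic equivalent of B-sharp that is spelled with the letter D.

B# is pitch class 0. The letter D alone is pitch class 2.
To reach pitch class 0 from D requires an offset of -2 semitones, i.e. double flat: Dbb.

Dbb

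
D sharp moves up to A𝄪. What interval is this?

Counting letters D–E–F–G–A gives a fifth.
D#→A## = 8 semitones, 1 wider than the perfect fifth (7), so augmented.

augmented fifth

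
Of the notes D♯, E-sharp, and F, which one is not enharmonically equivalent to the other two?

In 12-tone equal temperament, enharmonic equivalents share a pitch class. D# is pitch class 3; E# is pitch class 5; F is pitch class 5.
E# and F share pitch class 5, while D# is pitch class 3.

D#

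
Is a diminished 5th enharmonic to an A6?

No

A diminished fifth spans 6 semitones; an augmented sixth spans 10.
The spans differ, so they are not enharmonic equivalents.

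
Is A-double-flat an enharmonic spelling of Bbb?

No

Two spellings are enharmonically equivalent only if they share a pitch class.
Here Abb → 7, Bbb → 9; 7 ≠ 9, so they are not.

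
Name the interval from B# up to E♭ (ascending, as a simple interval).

doubly diminished fourth

The letter names run B→E, a span of 3 letter steps, so the interval is some kind of fourth.
B# to Eb is 3 semitones. A perfect fourth is 5, so 3 makes it doubly diminished.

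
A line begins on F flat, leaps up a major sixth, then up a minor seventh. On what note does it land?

Cb

A major sixth up from Fb is Db (letter D, 9 semitones up).
A minor seventh up from Db is Cb (letter C, 10 semitones up).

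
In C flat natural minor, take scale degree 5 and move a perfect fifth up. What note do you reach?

Scale degree 5 of Cb natural minor is Gb.
A perfect fifth (7 semitones) above Gb lands on the letter D, giving Db.

Db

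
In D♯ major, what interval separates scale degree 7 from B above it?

diminished seventh

Scale degree 7 of D# major is C##.
C## up to B: letters C→B make it a seventh; 9 semitones makes it diminished.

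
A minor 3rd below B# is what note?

A third below B lands on the letter G.
A minor third spans 3 semitones, so B# moves to pitch class 9. On the letter G that is G##.

G##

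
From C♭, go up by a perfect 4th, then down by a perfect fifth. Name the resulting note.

Bbb

A perfect fourth up from Cb is Fb (letter F, 5 semitones up).
A perfect fifth down from Fb is Bbb (letter B, 7 semitones down).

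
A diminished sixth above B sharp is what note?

G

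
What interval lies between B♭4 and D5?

major third

The letter names run B→D, a span of 2 letter steps, so the interval is some kind of third.
Bb to D is 4 semitones. A major third is 4, so 4 makes it major.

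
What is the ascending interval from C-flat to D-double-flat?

The letter names run C→D, a span of 1 letter step, so the interval is some kind of second.
Cb to Dbb is 1 semitone. A major second is 2, so 1 makes it minor.

minor second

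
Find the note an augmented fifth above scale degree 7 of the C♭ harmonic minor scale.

F#

Scale degree 7 of Cb harmonic minor is Bb.
An augmented fifth (8 semitones) above Bb lands on the letter F, giving F#.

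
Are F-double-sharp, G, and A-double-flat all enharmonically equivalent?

Yes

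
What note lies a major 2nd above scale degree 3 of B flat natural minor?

Eb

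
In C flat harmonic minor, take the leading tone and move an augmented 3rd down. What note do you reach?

Gbb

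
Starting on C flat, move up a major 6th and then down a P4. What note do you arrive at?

Eb

A major sixth up from Cb is Ab (letter A, 9 semitones up).
A perfect fourth down from Ab is Eb (letter E, 5 semitones down).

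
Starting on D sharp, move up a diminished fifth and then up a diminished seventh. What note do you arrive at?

Gb

A diminished fifth up from D# is A (letter A, 6 semitones up).
A diminished seventh up from A is Gb (letter G, 9 semitones up).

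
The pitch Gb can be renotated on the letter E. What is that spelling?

E##

Gb is pitch class 6. The letter E alone is pitch class 4.
To reach pitch class 6 from E requires an offset of +2 semitones, i.e. double sharp: E##.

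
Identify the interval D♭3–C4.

Counting letters D–E–F–G–A–B–C gives a seventh.
Db→C = 11 semitones, exactly the major seventh.

major seventh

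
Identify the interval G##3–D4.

doubly diminished fifth

Counting letters G–A–B–C–D gives a fifth.
G##→D = 5 semitones, 2 narrower than the perfect fifth (7), so doubly diminished.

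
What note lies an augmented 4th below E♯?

E down a perfect fourth is B, so the target letter is B.
From E#, an augmented fourth is 6 semitones down: B.

B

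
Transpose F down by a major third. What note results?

A third below F lands on the letter D.
A major third spans 4 semitones, so F moves to pitch class 1. On the letter D that is Db.

Db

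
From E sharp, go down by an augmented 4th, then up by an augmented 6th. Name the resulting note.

G##

An augmented fourth down from E# is B (letter B, 6 semitones down).
An augmented sixth up from B is G## (letter G, 10 semitones up).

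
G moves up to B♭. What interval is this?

minor third

Counting letters G–A–B gives a third.
G→Bb = 3 semitones, 1 narrower than the major third (4), so minor.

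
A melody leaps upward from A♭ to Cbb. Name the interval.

diminished third

The letter names run A→C, a span of 2 letter steps, so the interval is some kind of third.
Ab to Cbb is 2 semitones. A major third is 4, so 2 makes it diminished.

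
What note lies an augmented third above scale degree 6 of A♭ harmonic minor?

A

Scale degree 6 of Ab harmonic minor is Fb.
An augmented third (5 semitones) above Fb lands on the letter A, giving A.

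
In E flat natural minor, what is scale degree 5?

Degree 5 takes the letter 4 steps above E, which is B.
In natural minor, degree 5 sits 7 semitones above the tonic. Eb + 7 semitones is pitch class 10, spelled on B as Bb.

Bb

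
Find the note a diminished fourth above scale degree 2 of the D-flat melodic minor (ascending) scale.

Scale degree 2 of Db melodic minor (ascending) is Eb.
A diminished fourth (4 semitones) above Eb lands on the letter A, giving Abb.

Abb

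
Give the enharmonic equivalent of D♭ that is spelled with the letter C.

Db is pitch class 1. The letter C alone is pitch class 0.
To reach pitch class 1 from C requires an offset of +1 semitone, i.e. sharp: C#.

C#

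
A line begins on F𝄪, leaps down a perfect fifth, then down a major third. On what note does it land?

A perfect fifth down from F## is B# (letter B, 7 semitones down).
A major third down from B# is G# (letter G, 4 semitones down).

G#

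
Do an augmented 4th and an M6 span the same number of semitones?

No

An augmented fourth spans 6 semitones; a major sixth spans 9.
The spans differ, so they are not enharmonic equivalents.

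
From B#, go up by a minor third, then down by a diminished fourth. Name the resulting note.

A minor third up from B# is D# (letter D, 3 semitones up).
A diminished fourth down from D# is A## (letter A, 4 semitones down).

A##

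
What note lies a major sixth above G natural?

G up a major sixth is E, so the target letter is E.
From G, a major sixth is 9 semitones up: E.

E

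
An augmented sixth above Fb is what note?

F up a major sixth is D, so the target letter is D.
From Fb, an augmented sixth is 10 semitones up: D.

D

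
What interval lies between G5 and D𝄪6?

The letter names run G→D, a span of 4 letter steps, so the interval is some kind of fifth.
G to D## is 9 semitones. A perfect fifth is 7, so 9 makes it doubly augmented.

doubly augmented fifth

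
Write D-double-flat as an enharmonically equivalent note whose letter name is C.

C

Plain C sits at the same pitch as Dbb, so on the letter C the same pitch needs a natural: C.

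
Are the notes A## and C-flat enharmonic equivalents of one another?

Yes

A## is pitch class 11; Cb is pitch class 11.
All spellings map to pitch class 11, so they are enharmonically equivalent.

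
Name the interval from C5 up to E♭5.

minor third

The letter names run C→E, a span of 2 letter steps, so the interval is some kind of third.
C to Eb is 3 semitones. A major third is 4, so 3 makes it minor.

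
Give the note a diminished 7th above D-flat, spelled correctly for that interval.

D up a major seventh is C#, so the target letter is C.
From Db, a diminished seventh is 9 semitones up: Cbb.

Cbb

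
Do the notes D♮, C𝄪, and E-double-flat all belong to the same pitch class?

Yes

D = pitch class 2 and C## = pitch class 2 and Ebb = pitch class 2 — the same pitch class, so they are enharmonic equivalents.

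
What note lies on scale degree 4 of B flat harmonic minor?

Eb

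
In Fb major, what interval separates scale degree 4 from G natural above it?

augmented sixth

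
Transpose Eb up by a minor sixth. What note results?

Cb

A sixth above E lands on the letter C.
A minor sixth spans 8 semitones, so Eb moves to pitch class 11. On the letter C that is Cb.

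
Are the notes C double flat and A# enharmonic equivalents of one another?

Cbb = pitch class 10 and A# = pitch class 10 — the same pitch class, so they are enharmonic equivalents.

Yes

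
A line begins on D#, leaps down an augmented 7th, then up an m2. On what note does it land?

An augmented seventh down from D# is Eb (letter E, 12 semitones down).
A minor second up from Eb is Fb (letter F, 1 semitone up).

Fb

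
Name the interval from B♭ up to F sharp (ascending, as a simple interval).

augmented fifth

Counting letters B–C–D–E–F gives a fifth.
Bb→F# = 8 semitones, 1 wider than the perfect fifth (7), so augmented.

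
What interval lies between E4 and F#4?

Counting letters E–F gives a second.
E→F# = 2 semitones, exactly the major second.

major second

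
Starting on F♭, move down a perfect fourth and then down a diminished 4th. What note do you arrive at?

A perfect fourth down from Fb is Cb (letter C, 5 semitones down).
A diminished fourth down from Cb is G (letter G, 4 semitones down).

G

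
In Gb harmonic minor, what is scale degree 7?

F

The Gb harmonic minor scale runs Gb Ab Bbb Cb Db Ebb F.
Degree 7 is F.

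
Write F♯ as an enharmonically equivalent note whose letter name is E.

F# is pitch class 6. The letter E alone is pitch class 4.
To reach pitch class 6 from E requires an offset of +2 semitones, i.e. double sharp: E##.

E##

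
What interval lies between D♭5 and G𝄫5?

diminished fourth

The letter names run D→G, a span of 3 letter steps, so the interval is some kind of fourth.
Db to Gbb is 4 semitones. A perfect fourth is 5, so 4 makes it diminished.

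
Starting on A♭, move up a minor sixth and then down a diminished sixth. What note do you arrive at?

A minor sixth up from Ab is Fb (letter F, 8 semitones up).
A diminished sixth down from Fb is A (letter A, 7 semitones down).

A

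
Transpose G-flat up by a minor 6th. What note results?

A sixth above G lands on the letter E.
A minor sixth spans 8 semitones, so Gb moves to pitch class 2. On the letter E that is Ebb.

Ebb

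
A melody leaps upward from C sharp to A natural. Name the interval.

minor sixth

The letter names run C→A, a span of 5 letter steps, so the interval is some kind of sixth.
C# to A is 8 semitones. A major sixth is 9, so 8 makes it minor.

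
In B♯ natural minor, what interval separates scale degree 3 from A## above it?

augmented fifth

Scale degree 3 of B# natural minor is D#.
D# up to A##: letters D→A make it a fifth; 8 semitones makes it augmented.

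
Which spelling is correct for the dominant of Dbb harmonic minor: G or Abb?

Each scale degree takes a distinct letter name. Degree 5 of a scale on D must use the letter A.
Abb and G are enharmonically the same pitch, but only Abb uses the letter A, so it is the correct spelling here.

Abb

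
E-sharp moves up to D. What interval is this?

Counting letters E–F–G–A–B–C–D gives a seventh.
E#→D = 9 semitones, 2 narrower than the major seventh (11), so diminished.

diminished seventh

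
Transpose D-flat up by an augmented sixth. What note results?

B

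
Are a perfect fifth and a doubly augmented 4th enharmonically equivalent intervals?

Yes

A perfect fifth spans 7 semitones; a doubly augmented fourth spans 7.
They are enharmonically equivalent.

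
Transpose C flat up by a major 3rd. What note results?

C up a major third is E, so the target letter is E.
From Cb, a major third is 4 semitones up: Eb.

Eb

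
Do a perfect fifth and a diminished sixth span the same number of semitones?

Yes

A perfect fifth spans 7 semitones; a diminished sixth spans 7.
They are enharmonically equivalent.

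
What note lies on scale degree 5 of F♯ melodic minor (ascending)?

C#

Degree 5 takes the letter 4 steps above F, which is C.
In melodic minor (ascending), degree 5 sits 7 semitones above the tonic. F# + 7 semitones is pitch class 1, spelled on C as C#.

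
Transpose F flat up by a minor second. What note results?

F up a major second is G, so the target letter is G.
From Fb, a minor second is 1 semitone up: Gbb.

Gbb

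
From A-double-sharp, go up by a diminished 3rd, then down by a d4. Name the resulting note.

A diminished third up from A## is C# (letter C, 2 semitones up).
A diminished fourth down from C# is G## (letter G, 4 semitones down).

G##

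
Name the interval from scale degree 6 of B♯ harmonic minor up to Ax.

Scale degree 6 of B# harmonic minor is G#.
G# up to A##: letters G→A make it a second; 3 semitones makes it augmented.

augmented second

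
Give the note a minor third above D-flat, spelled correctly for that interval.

Fb

A third above D lands on the letter F.
A minor third spans 3 semitones, so Db moves to pitch class 4. On the letter F that is Fb.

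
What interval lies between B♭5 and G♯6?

augmented sixth

Counting letters B–C–D–E–F–G gives a sixth.
Bb→G# = 10 semitones, 1 wider than the major sixth (9), so augmented.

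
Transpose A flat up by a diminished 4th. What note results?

A fourth above A lands on the letter D.
A diminished fourth spans 4 semitones, so Ab moves to pitch class 0. On the letter D that is Dbb.

Dbb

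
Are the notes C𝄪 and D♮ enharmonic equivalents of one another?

C## is pitch class 2; D is pitch class 2.
All spellings map to pitch class 2, so they are enharmonically equivalent.

Yes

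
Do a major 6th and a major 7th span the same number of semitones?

No

A major sixth spans 9 semitones; a major seventh spans 11.
The spans differ, so they are not enharmonic equivalents.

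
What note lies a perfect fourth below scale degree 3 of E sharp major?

Scale degree 3 of E# major is G##.
A perfect fourth (5 semitones) below G## lands on the letter D, giving D##.

D##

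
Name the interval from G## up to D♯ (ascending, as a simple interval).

Counting letters G–A–B–C–D gives a fifth.
G##→D# = 6 semitones, 1 narrower than the perfect fifth (7), so diminished.

diminished fifth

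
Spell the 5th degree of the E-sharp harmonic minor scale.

The E# harmonic minor scale runs E# F## G# A# B# C# D##.
Degree 5 is B#.

B#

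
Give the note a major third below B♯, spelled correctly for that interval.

B down a major third is G, so the target letter is G.
From B#, a major third is 4 semitones down: G#.

G#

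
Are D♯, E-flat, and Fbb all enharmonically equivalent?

D# is pitch class 3; Eb is pitch class 3; Fbb is pitch class 3.
All spellings map to pitch class 3, so they are enharmonically equivalent.

Yes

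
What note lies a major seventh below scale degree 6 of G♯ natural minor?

F

Scale degree 6 of G# natural minor is E.
A major seventh (11 semitones) below E lands on the letter F, giving F.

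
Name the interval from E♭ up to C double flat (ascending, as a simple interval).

Counting letters E–F–G–A–B–C gives a sixth.
Eb→Cbb = 7 semitones, 2 narrower than the major sixth (9), so diminished.

diminished sixth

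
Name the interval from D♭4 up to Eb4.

major second

Counting letters D–E gives a second.
Db→Eb = 2 semitones, exactly the major second.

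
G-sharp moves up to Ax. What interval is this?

The letter names run G→A, a span of 1 letter step, so the interval is some kind of second.
G# to A## is 3 semitones. A major second is 2, so 3 makes it augmented.

augmented second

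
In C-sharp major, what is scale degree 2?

D#

Degree 2 takes the letter 1 step above C, which is D.
In major, degree 2 sits 2 semitones above the tonic. C# + 2 semitones is pitch class 3, spelled on D as D#.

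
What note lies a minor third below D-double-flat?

D down a major third is Bb, so the target letter is B.
From Dbb, a minor third is 3 semitones down: Bbb.

Bbb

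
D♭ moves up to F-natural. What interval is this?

Counting letters D–E–F gives a third.
Db→F = 4 semitones, exactly the major third.

major third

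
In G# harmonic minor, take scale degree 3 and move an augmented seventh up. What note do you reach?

Scale degree 3 of G# harmonic minor is B.
An augmented seventh (12 semitones) above B lands on the letter A, giving A##.

A##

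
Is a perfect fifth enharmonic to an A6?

No

A perfect fifth spans 7 semitones; an augmented sixth spans 10.
The spans differ, so they are not enharmonic equivalents.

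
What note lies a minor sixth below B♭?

D

A sixth below B lands on the letter D.
A minor sixth spans 8 semitones, so Bb moves to pitch class 2. On the letter D that is D.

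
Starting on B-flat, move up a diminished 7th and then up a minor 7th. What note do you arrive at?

Gbb

A diminished seventh up from Bb is Abb (letter A, 9 semitones up).
A minor seventh up from Abb is Gbb (letter G, 10 semitones up).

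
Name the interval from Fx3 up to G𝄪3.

major second

Counting letters F–G gives a second.
F##→G## = 2 semitones, exactly the major second.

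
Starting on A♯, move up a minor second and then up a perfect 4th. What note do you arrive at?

E

A minor second up from A# is B (letter B, 1 semitone up).
A perfect fourth up from B is E (letter E, 5 semitones up).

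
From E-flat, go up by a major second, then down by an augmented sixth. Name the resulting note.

Abb

A major second up from Eb is F (letter F, 2 semitones up).
An augmented sixth down from F is Abb (letter A, 10 semitones down).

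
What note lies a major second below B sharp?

A second below B lands on the letter A.
A major second spans 2 semitones, so B# moves to pitch class 10. On the letter A that is A#.

A#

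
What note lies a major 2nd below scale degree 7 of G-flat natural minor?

Ebb

Scale degree 7 of Gb natural minor is Fb.
A major second (2 semitones) below Fb lands on the letter E, giving Ebb.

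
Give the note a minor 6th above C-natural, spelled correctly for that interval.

C up a major sixth is A, so the target letter is A.
From C, a minor sixth is 8 semitones up: Ab.

Ab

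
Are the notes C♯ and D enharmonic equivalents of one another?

No

C# is pitch class 1; D is pitch class 2.
The pitch classes differ (1 vs. 2), so they are not enharmonic equivalents.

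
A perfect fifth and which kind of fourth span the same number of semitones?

A perfect fifth spans 7 semitones.
A fourth spanning 7 semitones is doubly augmented (the perfect fourth is 5).

doubly augmented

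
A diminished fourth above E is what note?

Ab

A fourth above E lands on the letter A.
A diminished fourth spans 4 semitones, so E moves to pitch class 8. On the letter A that is Ab.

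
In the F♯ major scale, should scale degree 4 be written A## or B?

Each scale degree takes a distinct letter name. Degree 4 of a scale on F must use the letter B.
B and A## are enharmonically the same pitch, but only B uses the letter B, so it is the correct spelling here.

B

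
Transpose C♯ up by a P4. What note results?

F#

A fourth above C lands on the letter F.
A perfect fourth spans 5 semitones, so C# moves to pitch class 6. On the letter F that is F#.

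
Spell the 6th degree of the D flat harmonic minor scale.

Bbb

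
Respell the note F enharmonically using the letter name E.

Plain E sits 1 semitone below F, so on the letter E the same pitch needs a sharp: E#.

E#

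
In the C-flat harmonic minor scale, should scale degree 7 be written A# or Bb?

Each scale degree takes a distinct letter name. Degree 7 of a scale on C must use the letter B.
Bb and A# are enharmonically the same pitch, but only Bb uses the letter B, so it is the correct spelling here.

Bb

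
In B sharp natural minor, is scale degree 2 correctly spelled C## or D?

Each scale degree takes a distinct letter name. Degree 2 of a scale on B must use the letter C.
C## and D are enharmonically the same pitch, but only C## uses the letter C, so it is the correct spelling here.

C##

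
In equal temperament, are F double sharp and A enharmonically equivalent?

No

F## is pitch class 7; A is pitch class 9.
The pitch classes differ (7 vs. 9), so they are not enharmonic equivalents.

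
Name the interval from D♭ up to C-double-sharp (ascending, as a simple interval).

Counting letters D–E–F–G–A–B–C gives a seventh.
Db→C## = 13 semitones, 2 wider than the major seventh (11), so doubly augmented.

doubly augmented seventh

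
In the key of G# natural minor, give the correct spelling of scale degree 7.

F#

The G# natural minor scale runs G# A# B C# D# E F#.
Degree 7 is F#.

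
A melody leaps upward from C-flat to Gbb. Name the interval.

Counting letters C–D–E–F–G gives a fifth.
Cb→Gbb = 6 semitones, 1 narrower than the perfect fifth (7), so diminished.

diminished fifth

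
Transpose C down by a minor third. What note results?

A third below C lands on the letter A.
A minor third spans 3 semitones, so C moves to pitch class 9. On the letter A that is A.

A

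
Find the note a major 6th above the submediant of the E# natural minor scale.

A#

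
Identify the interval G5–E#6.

Counting letters G–A–B–C–D–E gives a sixth.
G→E# = 10 semitones, 1 wider than the major sixth (9), so augmented.

augmented sixth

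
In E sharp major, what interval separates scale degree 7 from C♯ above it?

diminished seventh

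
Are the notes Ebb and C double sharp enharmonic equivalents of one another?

Ebb = pitch class 2 and C## = pitch class 2 — the same pitch class, so they are enharmonic equivalents.

Yes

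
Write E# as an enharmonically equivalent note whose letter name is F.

F

E# is pitch class 5. The letter F alone is pitch class 5.
Pitch class 5 on F needs no accidental: F.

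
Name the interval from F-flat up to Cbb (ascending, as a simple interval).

The letter names run F→C, a span of 4 letter steps, so the interval is some kind of fifth.
Fb to Cbb is 6 semitones. A perfect fifth is 7, so 6 makes it diminished.

diminished fifth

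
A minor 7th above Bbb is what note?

B up a major seventh is A#, so the target letter is A.
From Bbb, a minor seventh is 10 semitones up: Abb.

Abb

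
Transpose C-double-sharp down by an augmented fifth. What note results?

A fifth below C lands on the letter F.
An augmented fifth spans 8 semitones, so C## moves to pitch class 6. On the letter F that is F#.

F#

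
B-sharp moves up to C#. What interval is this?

The letter names run B→C, a span of 1 letter step, so the interval is some kind of second.
B# to C# is 1 semitone. A major second is 2, so 1 makes it minor.

minor second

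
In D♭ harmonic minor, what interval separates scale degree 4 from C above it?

augmented fourth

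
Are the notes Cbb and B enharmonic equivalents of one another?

Two spellings are enharmonically equivalent only if they share a pitch class.
Here Cbb → 10, B → 11; 10 ≠ 11, so they are not.

No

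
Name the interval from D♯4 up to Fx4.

major third

Counting letters D–E–F gives a third.
D#→F## = 4 semitones, exactly the major third.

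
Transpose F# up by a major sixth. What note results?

F up a major sixth is D, so the target letter is D.
From F#, a major sixth is 9 semitones up: D#.

D#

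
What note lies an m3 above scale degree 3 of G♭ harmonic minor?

Dbb

Scale degree 3 of Gb harmonic minor is Bbb.
A minor third (3 semitones) above Bbb lands on the letter D, giving Dbb.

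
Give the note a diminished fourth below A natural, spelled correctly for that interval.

A down a perfect fourth is E, so the target letter is E.
From A, a diminished fourth is 4 semitones down: E#.

E#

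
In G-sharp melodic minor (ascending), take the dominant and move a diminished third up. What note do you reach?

F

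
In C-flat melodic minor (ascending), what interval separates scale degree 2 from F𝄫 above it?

Scale degree 2 of Cb melodic minor (ascending) is Db.
Db up to Fbb: letters D→F make it a third; 2 semitones makes it diminished.

diminished third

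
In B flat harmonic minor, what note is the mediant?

The Bb harmonic minor scale runs Bb C Db Eb F Gb A.
Degree 3 is Db.

Db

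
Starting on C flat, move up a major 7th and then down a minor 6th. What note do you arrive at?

A major seventh up from Cb is Bb (letter B, 11 semitones up).
A minor sixth down from Bb is D (letter D, 8 semitones down).

D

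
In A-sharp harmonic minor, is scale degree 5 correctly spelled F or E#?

Each scale degree takes a distinct letter name. Degree 5 of a scale on A must use the letter E.
E# and F are enharmonically the same pitch, but only E# uses the letter E, so it is the correct spelling here.

E#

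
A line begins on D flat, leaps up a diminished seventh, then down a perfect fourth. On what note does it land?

Gbb

A diminished seventh up from Db is Cbb (letter C, 9 semitones up).
A perfect fourth down from Cbb is Gbb (letter G, 5 semitones down).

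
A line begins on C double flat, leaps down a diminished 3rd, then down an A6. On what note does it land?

A diminished third down from Cbb is Ab (letter A, 2 semitones down).
An augmented sixth down from Ab is Cbb (letter C, 10 semitones down).

Cbb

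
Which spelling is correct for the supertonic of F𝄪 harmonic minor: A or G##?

G##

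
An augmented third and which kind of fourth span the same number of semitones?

An augmented third spans 5 semitones.
A fourth spanning 5 semitones is perfect (the perfect fourth is 5).

perfect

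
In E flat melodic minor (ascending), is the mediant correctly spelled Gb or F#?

Each scale degree takes a distinct letter name. Degree 3 of a scale on E must use the letter G.
Gb and F# are enharmonically the same pitch, but only Gb uses the letter G, so it is the correct spelling here.

Gb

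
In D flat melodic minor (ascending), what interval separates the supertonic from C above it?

The supertonic of Db melodic minor (ascending) is Eb.
Eb up to C: letters E→C make it a sixth; 9 semitones makes it major.

major sixth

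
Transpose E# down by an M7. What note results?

F#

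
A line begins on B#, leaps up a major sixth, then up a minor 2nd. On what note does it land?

A major sixth up from B# is G## (letter G, 9 semitones up).
A minor second up from G## is A# (letter A, 1 semitone up).

A#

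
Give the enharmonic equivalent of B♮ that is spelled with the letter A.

A##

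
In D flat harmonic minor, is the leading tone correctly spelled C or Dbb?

Each scale degree takes a distinct letter name. Degree 7 of a scale on D must use the letter C.
C and Dbb are enharmonically the same pitch, but only C uses the letter C, so it is the correct spelling here.

C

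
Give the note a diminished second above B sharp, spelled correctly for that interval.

A second above B lands on the letter C.
A diminished second spans 0 semitones, so B# moves to pitch class 0. On the letter C that is C.

C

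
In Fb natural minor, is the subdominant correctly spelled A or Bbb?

Bbb

Each scale degree takes a distinct letter name. Degree 4 of a scale on F must use the letter B.
Bbb and A are enharmonically the same pitch, but only Bbb uses the letter B, so it is the correct spelling here.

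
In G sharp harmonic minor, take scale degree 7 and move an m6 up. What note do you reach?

Scale degree 7 of G# harmonic minor is F##.
A minor sixth (8 semitones) above F## lands on the letter D, giving D#.

D#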